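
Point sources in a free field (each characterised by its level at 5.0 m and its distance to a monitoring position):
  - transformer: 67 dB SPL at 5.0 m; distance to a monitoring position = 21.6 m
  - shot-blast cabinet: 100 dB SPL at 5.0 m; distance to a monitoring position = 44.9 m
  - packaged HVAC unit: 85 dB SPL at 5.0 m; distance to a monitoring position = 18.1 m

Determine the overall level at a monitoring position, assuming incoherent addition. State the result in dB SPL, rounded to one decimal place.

First find each source's level at the receiver (point-source: −20·log₁₀(r/r_ref)), then combine on an intensity basis.
transformer: 67 − 20·log₁₀(21.6/5.0) = 67 − 12.71 = 54.29 dB SPL.
shot-blast cabinet: 100 − 20·log₁₀(44.9/5.0) = 100 − 19.07 = 80.93 dB SPL.
packaged HVAC unit: 85 − 20·log₁₀(18.1/5.0) = 85 − 11.17 = 73.83 dB SPL.
Σ 10^(L/10) = 1.484e+08 → L_total = 10·log₁₀(1.484e+08) = 81.71 dB SPL.

81.7 dB SPL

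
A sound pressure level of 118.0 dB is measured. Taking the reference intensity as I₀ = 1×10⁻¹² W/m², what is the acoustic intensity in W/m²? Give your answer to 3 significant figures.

I = I₀·10^(L/10) = 10⁻¹² × 10^(118.0/10) = 10^(-0.200).

0.631 W/m²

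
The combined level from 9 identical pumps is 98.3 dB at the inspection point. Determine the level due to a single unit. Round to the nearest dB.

89 dB

For N identical incoherent sources L_total = L₁ + 10·log₁₀ N, so L₁ = 98.3 − 10·log₁₀(9) = 98.3 − 9.542.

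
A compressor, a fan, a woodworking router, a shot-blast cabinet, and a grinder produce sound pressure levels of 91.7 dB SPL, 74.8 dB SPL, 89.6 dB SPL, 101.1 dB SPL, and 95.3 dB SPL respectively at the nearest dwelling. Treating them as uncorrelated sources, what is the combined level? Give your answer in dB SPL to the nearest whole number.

For uncorrelated sources the intensities add, so convert each level to linear form, sum, and take 10·log₁₀ of the total.
Σ 10^(L/10) = 10^(91.7/10) + 10^(74.8/10) + 10^(89.6/10) + 10^(101.1/10) + 10^(95.3/10) = 1.869e+10.
L_total = 10·log₁₀(1.869e+10) = 102.72 dB SPL.

103 dB SPL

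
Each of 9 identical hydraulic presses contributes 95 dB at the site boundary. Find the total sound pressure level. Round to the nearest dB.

L_total = L₁ + 10·log₁₀ N for N identical incoherent sources.
L_total = 95 + 10·log₁₀(9) = 95 + 9.542 = 104.54 dB.

105 dB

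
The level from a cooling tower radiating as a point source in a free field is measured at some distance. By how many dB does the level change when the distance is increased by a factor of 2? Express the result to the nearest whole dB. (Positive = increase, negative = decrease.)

Point-source spreading: ΔL = −20·log₁₀(r₂/r₁).
ΔL = −20·log₁₀(2) = -6.02 dB.

-6 dB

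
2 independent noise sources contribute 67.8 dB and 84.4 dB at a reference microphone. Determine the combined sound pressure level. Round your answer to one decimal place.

84.5 dB

Incoherent sources combine by intensity addition: L_total = 10·log₁₀(Σ 10^(L_i/10)).
Σ 10^(L/10) = 10^(67.8/10) + 10^(84.4/10) = 2.814e+08.
L_total = 10·log₁₀(2.814e+08) = 84.49 dB.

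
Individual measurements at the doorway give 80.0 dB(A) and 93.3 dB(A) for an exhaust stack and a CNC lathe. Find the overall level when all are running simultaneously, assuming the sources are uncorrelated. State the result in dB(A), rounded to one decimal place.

93.5 dB(A)

For uncorrelated sources the intensities add, so convert each level to linear form, sum, and take 10·log₁₀ of the total.
Σ 10^(L/10) = 10^(80.0/10) + 10^(93.3/10) = 2.238e+09.
L_total = 10·log₁₀(2.238e+09) = 93.50 dB(A).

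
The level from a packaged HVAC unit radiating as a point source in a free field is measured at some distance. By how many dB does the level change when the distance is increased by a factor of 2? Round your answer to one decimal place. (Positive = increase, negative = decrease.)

Point-source spreading: ΔL = −20·log₁₀(r₂/r₁).
ΔL = −20·log₁₀(2) = -6.02 dB.

-6.0 dB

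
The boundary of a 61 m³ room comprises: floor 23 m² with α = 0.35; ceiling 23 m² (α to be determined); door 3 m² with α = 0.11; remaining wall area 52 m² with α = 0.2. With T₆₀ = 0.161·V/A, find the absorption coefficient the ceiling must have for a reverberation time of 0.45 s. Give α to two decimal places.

From T₆₀ = 0.161·V/A, the target T₆₀ = 0.45 s needs A = 0.161·61/0.45 = 21.82 m².
Absorption from the other surfaces = 23·0.35 + 3·0.11 + 52·0.2 = 18.78 m², so the ceiling must supply 3.04 m² over 23 m².
α = 3.04/23 = 0.132.

0.13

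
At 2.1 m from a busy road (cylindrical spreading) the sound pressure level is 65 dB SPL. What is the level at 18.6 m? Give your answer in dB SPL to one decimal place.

55.5 dB SPL

Line-source attenuation: ΔL = 10·log₁₀(r₂/r₁) = 10·log₁₀(18.6/2.1) = 9.473 dB.
L₂ = 65 − 10·log₁₀(18.6/2.1) = 65 − 9.473 = 55.53 dB SPL.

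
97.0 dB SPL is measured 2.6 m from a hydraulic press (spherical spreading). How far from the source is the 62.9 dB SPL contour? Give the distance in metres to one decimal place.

Point-source spreading drops the level by 20·log₁₀(r₂/r₁); inverting, r₂/r₁ = 10^(ΔL/20).
r₂ = 2.6·10^((97.0−62.9)/20) = 2.6·10^(34.1/20) = 131.82 m.

131.8 m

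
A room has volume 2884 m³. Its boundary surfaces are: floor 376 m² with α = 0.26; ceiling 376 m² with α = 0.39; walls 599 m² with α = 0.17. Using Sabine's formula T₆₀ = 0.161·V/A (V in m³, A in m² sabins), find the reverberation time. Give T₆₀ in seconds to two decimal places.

A = Σ Sᵢαᵢ = 376·0.26 + 376·0.39 + 599·0.17 = 346.23 m².
T₆₀ = 0.161·V/A = 0.161·2884/346.23 = 1.341 s.

1.34 s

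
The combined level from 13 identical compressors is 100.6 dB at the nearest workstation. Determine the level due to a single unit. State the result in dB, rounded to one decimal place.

Dividing the total intensity by 13 lowers the level by 10·log₁₀ 13 = 11.139 dB: L₁ = 100.6 − 11.139.

89.5 dB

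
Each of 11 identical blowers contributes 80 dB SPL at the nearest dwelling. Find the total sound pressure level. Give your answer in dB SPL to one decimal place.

N identical incoherent sources raise the level by 10·log₁₀ N.
L_total = 80 + 10·log₁₀(11) = 80 + 10.414 = 90.41 dB SPL.

90.4 dB SPL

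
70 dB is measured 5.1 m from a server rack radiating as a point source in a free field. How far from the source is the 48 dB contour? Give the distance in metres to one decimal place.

Point-source spreading drops the level by 20·log₁₀(r₂/r₁); inverting, r₂/r₁ = 10^(ΔL/20).
r₂ = 5.1·10^((70−48)/20) = 5.1·10^(22.0/20) = 64.21 m.

64.2 m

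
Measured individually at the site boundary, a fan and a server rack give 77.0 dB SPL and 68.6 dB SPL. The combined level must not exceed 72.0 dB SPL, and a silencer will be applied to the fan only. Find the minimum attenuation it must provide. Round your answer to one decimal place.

Everything except the fan sums to 10^(68.6/10) = 7.244e+06 in linear terms, 68.60 dB SPL.
The limit corresponds to 10^(72.0/10) = 1.585e+07; subtracting the fixed part leaves 8.605e+06 for the fan, i.e. 69.35 dB SPL.
Required insertion loss = 77.0 − 69.35 = 7.65 dB.

7.7 dB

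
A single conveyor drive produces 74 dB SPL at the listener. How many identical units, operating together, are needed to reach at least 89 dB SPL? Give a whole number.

32

N identical sources give L₁ + 10·log₁₀ N, so require 10·log₁₀ N ≥ 89 − 74 = 15.0 dB.
N ≥ 10^(15.0/10) = 31.623, so N = 32.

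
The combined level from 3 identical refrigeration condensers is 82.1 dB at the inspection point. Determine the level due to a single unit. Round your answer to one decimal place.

Dividing the total intensity by 3 lowers the level by 10·log₁₀ 3 = 4.771 dB: L₁ = 82.1 − 4.771.

77.3 dB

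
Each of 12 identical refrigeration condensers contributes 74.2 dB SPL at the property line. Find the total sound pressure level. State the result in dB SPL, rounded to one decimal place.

85.0 dB SPL

N identical incoherent sources raise the level by 10·log₁₀ N.
L_total = 74.2 + 10·log₁₀(12) = 74.2 + 10.792 = 84.99 dB SPL.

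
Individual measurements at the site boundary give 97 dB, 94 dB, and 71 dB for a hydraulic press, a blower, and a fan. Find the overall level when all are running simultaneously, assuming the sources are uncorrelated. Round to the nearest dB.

Incoherent sources combine by intensity addition: L_total = 10·log₁₀(Σ 10^(L_i/10)).
Σ 10^(L/10) = 10^(97/10) + 10^(94/10) + 10^(71/10) = 7.536e+09.
L_total = 10·log₁₀(7.536e+09) = 98.77 dB.

99 dB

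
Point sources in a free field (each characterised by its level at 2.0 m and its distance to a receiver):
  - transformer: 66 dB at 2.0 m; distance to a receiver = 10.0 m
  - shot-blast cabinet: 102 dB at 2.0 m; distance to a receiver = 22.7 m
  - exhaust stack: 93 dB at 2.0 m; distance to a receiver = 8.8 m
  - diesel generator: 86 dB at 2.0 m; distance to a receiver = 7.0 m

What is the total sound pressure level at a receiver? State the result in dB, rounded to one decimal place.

First find each source's level at the receiver (point-source: −20·log₁₀(r/r_ref)), then combine on an intensity basis.
transformer: 66 − 20·log₁₀(10.0/2.0) = 66 − 13.98 = 52.02 dB.
shot-blast cabinet: 102 − 20·log₁₀(22.7/2.0) = 102 − 21.10 = 80.90 dB.
exhaust stack: 93 − 20·log₁₀(8.8/2.0) = 93 − 12.87 = 80.13 dB.
diesel generator: 86 − 20·log₁₀(7.0/2.0) = 86 − 10.88 = 75.12 dB.
Σ 10^(L/10) = 2.587e+08 → L_total = 10·log₁₀(2.587e+08) = 84.13 dB.

84.1 dB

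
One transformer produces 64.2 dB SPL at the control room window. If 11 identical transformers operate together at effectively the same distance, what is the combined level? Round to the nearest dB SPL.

75 dB SPL

N identical incoherent sources raise the level by 10·log₁₀ N.
L_total = 64.2 + 10·log₁₀(11) = 64.2 + 10.414 = 74.61 dB SPL.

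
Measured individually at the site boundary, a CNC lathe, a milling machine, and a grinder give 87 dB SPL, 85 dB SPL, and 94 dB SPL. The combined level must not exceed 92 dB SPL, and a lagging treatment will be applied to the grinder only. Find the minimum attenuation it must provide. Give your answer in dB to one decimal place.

5.1 dB

Fixed contribution from the other sources: Σ 10^(L/10) = 10^(87/10) + 10^(85/10) = 8.174e+08 (89.12 dB SPL).
The limit corresponds to 10^(92/10) = 1.585e+09; subtracting the fixed part leaves 7.675e+08 for the grinder, i.e. 88.85 dB SPL.
Required insertion loss = 94 − 88.85 = 5.15 dB.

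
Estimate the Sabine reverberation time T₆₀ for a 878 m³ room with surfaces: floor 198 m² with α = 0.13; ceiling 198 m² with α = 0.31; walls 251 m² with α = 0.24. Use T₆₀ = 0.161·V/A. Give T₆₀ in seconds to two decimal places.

A = Σ Sᵢαᵢ = 198·0.13 + 198·0.31 + 251·0.24 = 147.36 m².
T₆₀ = 0.161·V/A = 0.161·878/147.36 = 0.959 s.

0.96 s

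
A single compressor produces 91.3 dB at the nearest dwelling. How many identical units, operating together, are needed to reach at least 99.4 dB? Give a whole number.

N identical sources give L₁ + 10·log₁₀ N, so require 10·log₁₀ N ≥ 99.4 − 91.3 = 8.1 dB.
N ≥ 10^(8.1/10) = 6.457, so N = 7.

7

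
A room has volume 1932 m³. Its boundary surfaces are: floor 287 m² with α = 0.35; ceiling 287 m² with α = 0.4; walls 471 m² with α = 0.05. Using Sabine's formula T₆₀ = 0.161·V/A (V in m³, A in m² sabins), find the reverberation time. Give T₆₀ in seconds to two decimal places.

1.30 s

Total absorption A = 287·0.35 + 287·0.4 + 471·0.05 = 238.80 m² sabins.
T₆₀ = 0.161·V/A = 0.161·1932/238.80 = 1.303 s.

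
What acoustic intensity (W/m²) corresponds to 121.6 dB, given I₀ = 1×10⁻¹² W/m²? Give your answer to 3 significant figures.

1.45 W/m²

L = 10·log₁₀(I/I₀) ⇒ I = I₀·10^(L/10) = 10⁻¹² × 10^12.16.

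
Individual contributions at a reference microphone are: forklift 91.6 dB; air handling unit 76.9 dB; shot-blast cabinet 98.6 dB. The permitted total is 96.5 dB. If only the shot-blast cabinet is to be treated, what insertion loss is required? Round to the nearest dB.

The untreated sources together contribute 10^(91.6/10) + 10^(76.9/10) = 1.494e+09, i.e. 91.74 dB.
The limit corresponds to 10^(96.5/10) = 4.467e+09; subtracting the fixed part leaves 2.972e+09 for the shot-blast cabinet, i.e. 94.73 dB.
Required insertion loss = 98.6 − 94.73 = 3.87 dB.

4 dB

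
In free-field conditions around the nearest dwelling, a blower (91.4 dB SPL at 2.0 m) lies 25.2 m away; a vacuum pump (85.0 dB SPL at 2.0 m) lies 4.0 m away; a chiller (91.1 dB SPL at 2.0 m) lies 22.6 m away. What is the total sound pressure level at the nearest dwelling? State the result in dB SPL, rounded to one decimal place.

79.9 dB SPL

First find each source's level at the receiver (point-source: −20·log₁₀(r/r_ref)), then combine on an intensity basis.
blower: 91.4 − 20·log₁₀(25.2/2.0) = 91.4 − 22.01 = 69.39 dB SPL.
vacuum pump: 85.0 − 20·log₁₀(4.0/2.0) = 85.0 − 6.02 = 78.98 dB SPL.
chiller: 91.1 − 20·log₁₀(22.6/2.0) = 91.1 − 21.06 = 70.04 dB SPL.
Σ 10^(L/10) = 9.784e+07 → L_total = 10·log₁₀(9.784e+07) = 79.91 dB SPL.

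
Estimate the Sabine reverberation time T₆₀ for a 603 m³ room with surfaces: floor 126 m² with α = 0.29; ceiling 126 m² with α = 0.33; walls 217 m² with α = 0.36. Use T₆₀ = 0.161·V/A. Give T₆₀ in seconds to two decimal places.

Total absorption A = 126·0.29 + 126·0.33 + 217·0.36 = 156.24 m² sabins.
T₆₀ = 0.161·V/A = 0.161·603/156.24 = 0.621 s.

0.62 s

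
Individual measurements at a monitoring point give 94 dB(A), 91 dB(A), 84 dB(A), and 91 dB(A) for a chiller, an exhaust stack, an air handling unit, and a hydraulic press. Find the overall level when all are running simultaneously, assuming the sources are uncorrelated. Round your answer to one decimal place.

97.2 dB(A)

For uncorrelated sources the intensities add, so convert each level to linear form, sum, and take 10·log₁₀ of the total.
Σ 10^(L/10) = 10^(94/10) + 10^(91/10) + 10^(84/10) + 10^(91/10) = 5.281e+09.
L_total = 10·log₁₀(5.281e+09) = 97.23 dB(A).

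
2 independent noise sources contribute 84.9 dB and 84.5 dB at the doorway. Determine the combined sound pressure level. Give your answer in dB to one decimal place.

87.7 dB

For uncorrelated sources the intensities add, so convert each level to linear form, sum, and take 10·log₁₀ of the total.
Σ 10^(L/10) = 10^(84.9/10) + 10^(84.5/10) = 5.909e+08.
L_total = 10·log₁₀(5.909e+08) = 87.71 dB.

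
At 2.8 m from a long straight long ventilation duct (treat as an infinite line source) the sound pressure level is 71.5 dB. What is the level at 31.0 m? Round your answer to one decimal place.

61.1 dB

Cylindrical spreading from a line source gives a 10·log₁₀(r₂/r₁) drop.
L₂ = 71.5 − 10·log₁₀(31.0/2.8) = 71.5 − 10.442 = 61.06 dB.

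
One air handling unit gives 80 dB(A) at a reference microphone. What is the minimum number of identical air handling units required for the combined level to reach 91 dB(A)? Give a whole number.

N identical sources give L₁ + 10·log₁₀ N, so require 10·log₁₀ N ≥ 91 − 80 = 11.0 dB.
N ≥ 10^(11.0/10) = 12.589, so N = 13.

13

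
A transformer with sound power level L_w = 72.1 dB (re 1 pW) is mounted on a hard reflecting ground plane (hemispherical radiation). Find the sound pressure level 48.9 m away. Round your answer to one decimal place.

30.3 dB

L_p = L_w − 10·log₁₀(2π·r²) with r = 48.9 m.
2π·r² = 1.502e+04 m², 10·log₁₀ of that is 41.768 dB.
L_p = 72.1 − 41.768 = 30.33 dB.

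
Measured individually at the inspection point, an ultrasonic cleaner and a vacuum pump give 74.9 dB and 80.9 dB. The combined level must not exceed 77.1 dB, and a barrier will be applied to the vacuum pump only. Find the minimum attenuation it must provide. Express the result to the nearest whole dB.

8 dB

Everything except the vacuum pump sums to 10^(74.9/10) = 3.090e+07 in linear terms, 74.90 dB.
The limit corresponds to 10^(77.1/10) = 5.129e+07; subtracting the fixed part leaves 2.038e+07 for the vacuum pump, i.e. 73.09 dB.
So the vacuum pump must be reduced from 80.9 to 73.09 dB: IL = 7.81 dB.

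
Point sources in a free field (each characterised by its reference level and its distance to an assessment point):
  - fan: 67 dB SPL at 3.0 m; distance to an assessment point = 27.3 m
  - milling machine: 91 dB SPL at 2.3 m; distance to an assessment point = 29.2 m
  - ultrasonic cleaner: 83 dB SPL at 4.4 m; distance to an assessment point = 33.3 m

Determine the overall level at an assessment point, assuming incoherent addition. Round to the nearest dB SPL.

Apply inverse-square spreading to bring every level to the receiver, then sum 10^(L/10).
fan: 67 − 20·log₁₀(27.3/3.0) = 67 − 19.18 = 47.82 dB SPL.
milling machine: 91 − 20·log₁₀(29.2/2.3) = 91 − 22.07 = 68.93 dB SPL.
ultrasonic cleaner: 83 − 20·log₁₀(33.3/4.4) = 83 − 17.58 = 65.42 dB SPL.
Σ 10^(L/10) = 1.135e+07 → L_total = 10·log₁₀(1.135e+07) = 70.55 dB SPL.

71 dB SPL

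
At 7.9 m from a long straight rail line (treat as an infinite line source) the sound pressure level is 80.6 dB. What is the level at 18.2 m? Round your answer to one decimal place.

77.0 dB

Cylindrical spreading from a line source gives a 10·log₁₀(r₂/r₁) drop.
L₂ = 80.6 − 10·log₁₀(18.2/7.9) = 80.6 − 3.624 = 76.98 dB.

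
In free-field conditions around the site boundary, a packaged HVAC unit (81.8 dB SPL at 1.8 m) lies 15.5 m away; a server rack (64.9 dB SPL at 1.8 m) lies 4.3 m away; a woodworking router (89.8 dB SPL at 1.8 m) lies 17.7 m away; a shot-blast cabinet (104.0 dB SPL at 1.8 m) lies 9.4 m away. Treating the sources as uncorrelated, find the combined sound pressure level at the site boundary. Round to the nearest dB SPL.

Propagate each source to the receiver with L = L_ref − 20·log₁₀(r/r_ref), then add intensities.
packaged HVAC unit: 81.8 − 20·log₁₀(15.5/1.8) = 81.8 − 18.70 = 63.10 dB SPL.
server rack: 64.9 − 20·log₁₀(4.3/1.8) = 64.9 − 7.56 = 57.34 dB SPL.
woodworking router: 89.8 − 20·log₁₀(17.7/1.8) = 89.8 − 19.85 = 69.95 dB SPL.
shot-blast cabinet: 104.0 − 20·log₁₀(9.4/1.8) = 104.0 − 14.36 = 89.64 dB SPL.
Σ 10^(L/10) = 9.335e+08 → L_total = 10·log₁₀(9.335e+08) = 89.70 dB SPL.

90 dB SPL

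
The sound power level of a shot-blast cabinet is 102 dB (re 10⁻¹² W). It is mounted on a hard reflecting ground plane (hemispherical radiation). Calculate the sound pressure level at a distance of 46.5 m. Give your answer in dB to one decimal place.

60.7 dB

Free-field hemispherical radiation: L_p = L_w − 10·log₁₀(2π·r²), r = 46.5 m.
2π·r² = 1.359e+04 m², 10·log₁₀ of that is 41.331 dB.
L_p = 102 − 41.331 = 60.67 dB.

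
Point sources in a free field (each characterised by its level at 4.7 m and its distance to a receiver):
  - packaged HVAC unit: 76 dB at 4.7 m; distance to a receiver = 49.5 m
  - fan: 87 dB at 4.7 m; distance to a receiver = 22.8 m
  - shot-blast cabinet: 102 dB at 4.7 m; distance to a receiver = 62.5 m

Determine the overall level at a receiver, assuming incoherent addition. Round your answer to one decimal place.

Propagate each source to the receiver with L = L_ref − 20·log₁₀(r/r_ref), then add intensities.
packaged HVAC unit: 76 − 20·log₁₀(49.5/4.7) = 76 − 20.45 = 55.55 dB.
fan: 87 − 20·log₁₀(22.8/4.7) = 87 − 13.72 = 73.28 dB.
shot-blast cabinet: 102 − 20·log₁₀(62.5/4.7) = 102 − 22.48 = 79.52 dB.
Σ 10^(L/10) = 1.113e+08 → L_total = 10·log₁₀(1.113e+08) = 80.46 dB.

80.5 dB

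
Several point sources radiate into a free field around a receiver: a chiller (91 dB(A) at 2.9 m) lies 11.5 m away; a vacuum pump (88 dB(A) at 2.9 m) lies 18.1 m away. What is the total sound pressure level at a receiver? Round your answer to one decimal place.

Propagate each source to the receiver with L = L_ref − 20·log₁₀(r/r_ref), then add intensities.
chiller: 91 − 20·log₁₀(11.5/2.9) = 91 − 11.97 = 79.03 dB(A).
vacuum pump: 88 − 20·log₁₀(18.1/2.9) = 88 − 15.91 = 72.09 dB(A).
Σ 10^(L/10) = 9.625e+07 → L_total = 10·log₁₀(9.625e+07) = 79.83 dB(A).

79.8 dB(A)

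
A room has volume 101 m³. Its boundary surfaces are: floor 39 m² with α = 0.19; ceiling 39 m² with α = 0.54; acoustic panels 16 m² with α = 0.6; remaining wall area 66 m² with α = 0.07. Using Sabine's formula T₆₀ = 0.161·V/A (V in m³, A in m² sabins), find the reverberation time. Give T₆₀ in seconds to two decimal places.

0.38 s

A = Σ Sᵢαᵢ = 39·0.19 + 39·0.54 + 16·0.6 + 66·0.07 = 42.69 m².
T₆₀ = 0.161·V/A = 0.161·101/42.69 = 0.381 s.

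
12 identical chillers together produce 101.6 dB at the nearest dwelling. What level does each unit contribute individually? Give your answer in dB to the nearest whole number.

91 dB

12 equal contributions raise the level by 10·log₁₀ 12 = 10.792 dB, so each unit alone gives 101.6 − 10.792.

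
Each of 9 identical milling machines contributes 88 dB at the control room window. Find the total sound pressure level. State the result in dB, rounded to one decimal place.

L_total = L₁ + 10·log₁₀ N for N identical incoherent sources.
L_total = 88 + 10·log₁₀(9) = 88 + 9.542 = 97.54 dB.

97.5 dB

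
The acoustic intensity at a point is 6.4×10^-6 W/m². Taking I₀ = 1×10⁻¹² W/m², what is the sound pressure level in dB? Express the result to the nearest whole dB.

68 dB

Dividing by I₀ shifts the exponent by 12: I/I₀ = 6.4×10^6.
L = 10·(0.8062 + 6) = 68.06 dB.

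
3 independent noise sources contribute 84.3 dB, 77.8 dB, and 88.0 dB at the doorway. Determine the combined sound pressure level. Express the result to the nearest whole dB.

90 dB

Incoherent sources combine by intensity addition: L_total = 10·log₁₀(Σ 10^(L_i/10)).
Σ 10^(L/10) = 10^(84.3/10) + 10^(77.8/10) + 10^(88.0/10) = 9.604e+08.
L_total = 10·log₁₀(9.604e+08) = 89.82 dB.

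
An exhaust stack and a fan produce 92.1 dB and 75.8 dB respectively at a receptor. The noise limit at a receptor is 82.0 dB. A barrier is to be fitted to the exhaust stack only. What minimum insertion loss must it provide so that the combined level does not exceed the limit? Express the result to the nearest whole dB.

The untreated sources together contribute 10^(75.8/10) = 3.802e+07, i.e. 75.80 dB.
To meet 82.0 dB overall, the treated exhaust stack may contribute at most 10^(82.0/10) − 3.802e+07 = 1.205e+08, i.e. 80.81 dB.
Required insertion loss = 92.1 − 80.81 = 11.29 dB.

11 dB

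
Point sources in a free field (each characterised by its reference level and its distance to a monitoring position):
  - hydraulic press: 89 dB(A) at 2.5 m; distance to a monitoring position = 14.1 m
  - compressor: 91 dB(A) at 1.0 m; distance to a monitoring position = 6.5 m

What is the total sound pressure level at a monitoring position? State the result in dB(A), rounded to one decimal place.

77.4 dB(A)

First find each source's level at the receiver (point-source: −20·log₁₀(r/r_ref)), then combine on an intensity basis.
hydraulic press: 89 − 20·log₁₀(14.1/2.5) = 89 − 15.03 = 73.97 dB(A).
compressor: 91 − 20·log₁₀(6.5/1.0) = 91 − 16.26 = 74.74 dB(A).
Σ 10^(L/10) = 5.477e+07 → L_total = 10·log₁₀(5.477e+07) = 77.39 dB(A).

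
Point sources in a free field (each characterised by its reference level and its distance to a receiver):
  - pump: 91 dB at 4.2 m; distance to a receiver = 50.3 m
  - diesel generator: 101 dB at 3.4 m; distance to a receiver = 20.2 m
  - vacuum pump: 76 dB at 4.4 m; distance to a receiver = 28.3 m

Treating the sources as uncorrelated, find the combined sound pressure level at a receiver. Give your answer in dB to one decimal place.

Propagate each source to the receiver with L = L_ref − 20·log₁₀(r/r_ref), then add intensities.
pump: 91 − 20·log₁₀(50.3/4.2) = 91 − 21.57 = 69.43 dB.
diesel generator: 101 − 20·log₁₀(20.2/3.4) = 101 − 15.48 = 85.52 dB.
vacuum pump: 76 − 20·log₁₀(28.3/4.4) = 76 − 16.17 = 59.83 dB.
Σ 10^(L/10) = 3.664e+08 → L_total = 10·log₁₀(3.664e+08) = 85.64 dB.

85.6 dB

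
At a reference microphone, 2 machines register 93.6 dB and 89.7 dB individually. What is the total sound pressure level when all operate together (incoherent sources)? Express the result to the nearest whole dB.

For uncorrelated sources the intensities add, so convert each level to linear form, sum, and take 10·log₁₀ of the total.
Σ 10^(L/10) = 10^(93.6/10) + 10^(89.7/10) = 3.224e+09.
L_total = 10·log₁₀(3.224e+09) = 95.08 dB.

95 dB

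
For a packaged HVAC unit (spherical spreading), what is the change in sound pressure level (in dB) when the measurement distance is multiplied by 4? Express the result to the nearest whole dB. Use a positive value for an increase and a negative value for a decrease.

-12 dB

A point source loses 6 dB per doubling of distance; generally ΔL = −20·log₁₀(r₂/r₁).
ΔL = −20·log₁₀(4) = -12.04 dB.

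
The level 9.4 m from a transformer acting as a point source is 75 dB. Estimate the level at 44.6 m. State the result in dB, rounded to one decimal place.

Point-source attenuation: ΔL = 20·log₁₀(r₂/r₁) = 20·log₁₀(44.6/9.4) = 13.524 dB.
L₂ = 75 − 20·log₁₀(44.6/9.4) = 75 − 13.524 = 61.48 dB.

61.5 dB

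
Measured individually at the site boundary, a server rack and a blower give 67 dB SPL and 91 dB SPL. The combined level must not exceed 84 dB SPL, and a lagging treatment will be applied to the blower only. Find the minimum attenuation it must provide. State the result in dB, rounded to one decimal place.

The untreated sources together contribute 10^(67/10) = 5.012e+06, i.e. 67.00 dB SPL.
The limit corresponds to 10^(84/10) = 2.512e+08; subtracting the fixed part leaves 2.462e+08 for the blower, i.e. 83.91 dB SPL.
Required insertion loss = 91 − 83.91 = 7.09 dB.

7.1 dB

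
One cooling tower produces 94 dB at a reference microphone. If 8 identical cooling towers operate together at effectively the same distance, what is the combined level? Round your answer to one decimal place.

N identical incoherent sources raise the level by 10·log₁₀ N.
L_total = 94 + 10·log₁₀(8) = 94 + 9.031 = 103.03 dB.

103.0 dB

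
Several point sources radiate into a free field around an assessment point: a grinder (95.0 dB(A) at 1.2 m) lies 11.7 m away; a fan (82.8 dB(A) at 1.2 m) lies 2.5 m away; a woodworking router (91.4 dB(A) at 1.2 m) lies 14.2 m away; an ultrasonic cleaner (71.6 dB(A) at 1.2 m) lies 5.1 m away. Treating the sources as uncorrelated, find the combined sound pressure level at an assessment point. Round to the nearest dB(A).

79 dB(A)

First find each source's level at the receiver (point-source: −20·log₁₀(r/r_ref)), then combine on an intensity basis.
grinder: 95.0 − 20·log₁₀(11.7/1.2) = 95.0 − 19.78 = 75.22 dB(A).
fan: 82.8 − 20·log₁₀(2.5/1.2) = 82.8 − 6.38 = 76.42 dB(A).
woodworking router: 91.4 − 20·log₁₀(14.2/1.2) = 91.4 − 21.46 = 69.94 dB(A).
ultrasonic cleaner: 71.6 − 20·log₁₀(5.1/1.2) = 71.6 − 12.57 = 59.03 dB(A).
Σ 10^(L/10) = 8.783e+07 → L_total = 10·log₁₀(8.783e+07) = 79.44 dB(A).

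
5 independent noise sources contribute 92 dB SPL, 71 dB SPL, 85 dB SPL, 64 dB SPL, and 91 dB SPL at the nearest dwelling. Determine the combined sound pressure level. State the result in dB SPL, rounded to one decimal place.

For uncorrelated sources the intensities add, so convert each level to linear form, sum, and take 10·log₁₀ of the total.
Σ 10^(L/10) = 10^(92/10) + 10^(71/10) + 10^(85/10) + 10^(64/10) + 10^(91/10) = 3.175e+09.
L_total = 10·log₁₀(3.175e+09) = 95.02 dB SPL.

95.0 dB SPL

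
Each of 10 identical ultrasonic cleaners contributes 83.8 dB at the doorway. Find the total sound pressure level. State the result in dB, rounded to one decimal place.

93.8 dB

L_total = L₁ + 10·log₁₀ N for N identical incoherent sources.
L_total = 83.8 + 10·log₁₀(10) = 83.8 + 10.000 = 93.80 dB.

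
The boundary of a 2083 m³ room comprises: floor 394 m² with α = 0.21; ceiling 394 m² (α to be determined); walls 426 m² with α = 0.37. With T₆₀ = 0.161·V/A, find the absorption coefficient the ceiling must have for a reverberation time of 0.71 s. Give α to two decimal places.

A = 0.161·V/T₆₀ = 0.161·2083/0.71 = 472.34 m² sabins.
Absorption from the other surfaces = 394·0.21 + 426·0.37 = 240.36 m², so the ceiling must supply 231.98 m² over 394 m².
α = 231.98/394 = 0.589.

0.59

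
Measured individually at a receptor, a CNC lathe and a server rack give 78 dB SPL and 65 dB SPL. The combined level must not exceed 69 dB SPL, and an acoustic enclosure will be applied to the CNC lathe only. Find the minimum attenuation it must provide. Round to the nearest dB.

11 dB

The untreated sources together contribute 10^(65/10) = 3.162e+06, i.e. 65.00 dB SPL.
To meet 69 dB SPL overall, the treated CNC lathe may contribute at most 10^(69/10) − 3.162e+06 = 4.781e+06, i.e. 66.80 dB SPL.
Required insertion loss = 78 − 66.80 = 11.20 dB.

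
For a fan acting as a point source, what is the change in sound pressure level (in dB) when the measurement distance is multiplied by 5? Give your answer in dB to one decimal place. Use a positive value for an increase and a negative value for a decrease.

-14.0 dB

With spherical spreading the level changes by −20·log₁₀(r₂/r₁).
ΔL = −20·log₁₀(5) = -13.98 dB.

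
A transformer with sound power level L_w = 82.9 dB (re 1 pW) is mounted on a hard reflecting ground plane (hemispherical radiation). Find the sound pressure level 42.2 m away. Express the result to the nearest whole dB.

42 dB

Free-field hemispherical radiation: L_p = L_w − 10·log₁₀(2π·r²), r = 42.2 m.
2π·r² = 1.119e+04 m², 10·log₁₀ of that is 40.488 dB.
L_p = 82.9 − 40.488 = 42.41 dB.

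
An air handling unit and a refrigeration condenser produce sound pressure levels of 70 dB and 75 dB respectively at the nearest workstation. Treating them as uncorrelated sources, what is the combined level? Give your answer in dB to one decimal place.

Incoherent sources combine by intensity addition: L_total = 10·log₁₀(Σ 10^(L_i/10)).
Σ 10^(L/10) = 10^(70/10) + 10^(75/10) = 4.162e+07.
L_total = 10·log₁₀(4.162e+07) = 76.19 dB.

76.2 dB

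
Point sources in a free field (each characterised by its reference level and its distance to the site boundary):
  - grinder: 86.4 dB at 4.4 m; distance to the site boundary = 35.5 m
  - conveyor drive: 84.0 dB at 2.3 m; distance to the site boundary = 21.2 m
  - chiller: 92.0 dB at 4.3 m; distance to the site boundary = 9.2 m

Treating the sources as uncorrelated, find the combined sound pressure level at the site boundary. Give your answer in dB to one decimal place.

Apply inverse-square spreading to bring every level to the receiver, then sum 10^(L/10).
grinder: 86.4 − 20·log₁₀(35.5/4.4) = 86.4 − 18.14 = 68.26 dB.
conveyor drive: 84.0 − 20·log₁₀(21.2/2.3) = 84.0 − 19.29 = 64.71 dB.
chiller: 92.0 − 20·log₁₀(9.2/4.3) = 92.0 − 6.61 = 85.39 dB.
Σ 10^(L/10) = 3.559e+08 → L_total = 10·log₁₀(3.559e+08) = 85.51 dB.

85.5 dB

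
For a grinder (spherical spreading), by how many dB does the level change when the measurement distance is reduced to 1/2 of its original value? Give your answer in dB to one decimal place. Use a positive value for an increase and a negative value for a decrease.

+6.0 dB

Point-source spreading: ΔL = −20·log₁₀(r₂/r₁).
ΔL = −20·log₁₀(0.5) = +6.02 dB.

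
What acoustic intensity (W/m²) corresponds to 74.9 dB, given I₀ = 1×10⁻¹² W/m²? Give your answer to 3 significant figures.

I/I₀ = 10^(74.9/10) = 3.09e+07, so I = 3.09e+07 × 10⁻¹² W/m².

3.09e-05 W/m²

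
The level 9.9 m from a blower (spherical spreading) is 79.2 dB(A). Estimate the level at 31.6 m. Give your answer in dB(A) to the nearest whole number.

69 dB(A)

For a point source, L₂ = L₁ − 20·log₁₀(r₂/r₁).
L₂ = 79.2 − 20·log₁₀(31.6/9.9) = 79.2 − 10.081 = 69.12 dB(A).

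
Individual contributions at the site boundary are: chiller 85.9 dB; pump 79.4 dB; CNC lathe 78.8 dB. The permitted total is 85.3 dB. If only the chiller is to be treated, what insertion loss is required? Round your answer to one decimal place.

3.4 dB

The untreated sources together contribute 10^(79.4/10) + 10^(78.8/10) = 1.630e+08, i.e. 82.12 dB.
To meet 85.3 dB overall, the treated chiller may contribute at most 10^(85.3/10) − 1.630e+08 = 1.759e+08, i.e. 82.45 dB.
Required insertion loss = 85.9 − 82.45 = 3.45 dB.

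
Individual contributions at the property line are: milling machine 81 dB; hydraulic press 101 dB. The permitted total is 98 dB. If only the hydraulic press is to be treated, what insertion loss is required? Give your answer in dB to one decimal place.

Everything except the hydraulic press sums to 10^(81/10) = 1.259e+08 in linear terms, 81.00 dB.
The limit corresponds to 10^(98/10) = 6.310e+09; subtracting the fixed part leaves 6.184e+09 for the hydraulic press, i.e. 97.91 dB.
So the hydraulic press must be reduced from 101 to 97.91 dB: IL = 3.09 dB.

3.1 dB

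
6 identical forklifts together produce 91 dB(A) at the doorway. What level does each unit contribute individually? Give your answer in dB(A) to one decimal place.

83.2 dB(A)

For N identical incoherent sources L_total = L₁ + 10·log₁₀ N, so L₁ = 91 − 10·log₁₀(6) = 91 − 7.782.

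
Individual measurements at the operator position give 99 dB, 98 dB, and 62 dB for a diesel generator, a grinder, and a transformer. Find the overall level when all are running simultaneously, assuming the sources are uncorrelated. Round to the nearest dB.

102 dB

For uncorrelated sources the intensities add, so convert each level to linear form, sum, and take 10·log₁₀ of the total.
Σ 10^(L/10) = 10^(99/10) + 10^(98/10) + 10^(62/10) = 1.425e+10.
L_total = 10·log₁₀(1.425e+10) = 101.54 dB.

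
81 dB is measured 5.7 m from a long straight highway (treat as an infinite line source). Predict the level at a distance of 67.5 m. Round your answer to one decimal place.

70.3 dB

Cylindrical spreading from a line source gives a 10·log₁₀(r₂/r₁) drop.
L₂ = 81 − 10·log₁₀(67.5/5.7) = 81 − 10.734 = 70.27 dB.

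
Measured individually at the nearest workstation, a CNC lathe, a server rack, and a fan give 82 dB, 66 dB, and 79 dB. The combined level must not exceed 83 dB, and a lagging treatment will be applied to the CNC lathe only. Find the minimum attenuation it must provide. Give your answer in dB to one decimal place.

1.4 dB

The untreated sources together contribute 10^(66/10) + 10^(79/10) = 8.341e+07, i.e. 79.21 dB.
The limit corresponds to 10^(83/10) = 1.995e+08; subtracting the fixed part leaves 1.161e+08 for the CNC lathe, i.e. 80.65 dB.
Required insertion loss = 82 − 80.65 = 1.35 dB.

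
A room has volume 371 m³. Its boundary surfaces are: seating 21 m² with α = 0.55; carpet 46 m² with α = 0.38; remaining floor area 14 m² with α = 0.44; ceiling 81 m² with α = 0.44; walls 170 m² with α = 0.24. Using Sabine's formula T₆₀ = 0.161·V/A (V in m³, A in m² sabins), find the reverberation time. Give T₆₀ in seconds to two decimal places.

0.54 s

A = Σ Sᵢαᵢ = 21·0.55 + 46·0.38 + 14·0.44 + 81·0.44 + 170·0.24 = 111.63 m².
T₆₀ = 0.161 × 371 / 111.63 = 0.535 s.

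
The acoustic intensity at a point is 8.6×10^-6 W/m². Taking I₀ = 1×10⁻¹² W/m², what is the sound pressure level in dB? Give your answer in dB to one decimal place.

69.3 dB

Dividing by I₀ shifts the exponent by 12: I/I₀ = 8.6×10^6.
L = 10·(0.9345 + 6) = 69.34 dB.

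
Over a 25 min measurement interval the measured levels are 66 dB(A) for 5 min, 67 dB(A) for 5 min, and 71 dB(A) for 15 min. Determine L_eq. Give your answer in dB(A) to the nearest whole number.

Weight each interval's intensity by its duration and average over T = 25 min:
Σ tᵢ·10^(Lᵢ/10) = 5·10^(66/10) + 5·10^(67/10) + 15·10^(71/10) = 2.338e+08.
L_eq = 10·log₁₀(2.338e+08/25) = 69.71 dB(A).

70 dB(A)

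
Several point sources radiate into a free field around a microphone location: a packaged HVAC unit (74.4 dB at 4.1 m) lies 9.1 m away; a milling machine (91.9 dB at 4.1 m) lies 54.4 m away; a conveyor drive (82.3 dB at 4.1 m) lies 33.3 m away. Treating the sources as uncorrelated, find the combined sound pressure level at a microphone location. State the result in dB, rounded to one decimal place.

First find each source's level at the receiver (point-source: −20·log₁₀(r/r_ref)), then combine on an intensity basis.
packaged HVAC unit: 74.4 − 20·log₁₀(9.1/4.1) = 74.4 − 6.93 = 67.47 dB.
milling machine: 91.9 − 20·log₁₀(54.4/4.1) = 91.9 − 22.46 = 69.44 dB.
conveyor drive: 82.3 − 20·log₁₀(33.3/4.1) = 82.3 − 18.19 = 64.11 dB.
Σ 10^(L/10) = 1.696e+07 → L_total = 10·log₁₀(1.696e+07) = 72.30 dB.

72.3 dB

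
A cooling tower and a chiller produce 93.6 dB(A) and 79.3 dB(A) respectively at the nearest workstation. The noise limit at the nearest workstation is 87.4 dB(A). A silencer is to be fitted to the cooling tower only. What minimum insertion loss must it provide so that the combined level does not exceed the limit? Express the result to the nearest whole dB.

7 dB

Fixed contribution from the other source: Σ 10^(L/10) = 10^(79.3/10) = 8.511e+07 (79.30 dB(A)).
The limit corresponds to 10^(87.4/10) = 5.495e+08; subtracting the fixed part leaves 4.644e+08 for the cooling tower, i.e. 86.67 dB(A).
So the cooling tower must be reduced from 93.6 to 86.67 dB(A): IL = 6.93 dB.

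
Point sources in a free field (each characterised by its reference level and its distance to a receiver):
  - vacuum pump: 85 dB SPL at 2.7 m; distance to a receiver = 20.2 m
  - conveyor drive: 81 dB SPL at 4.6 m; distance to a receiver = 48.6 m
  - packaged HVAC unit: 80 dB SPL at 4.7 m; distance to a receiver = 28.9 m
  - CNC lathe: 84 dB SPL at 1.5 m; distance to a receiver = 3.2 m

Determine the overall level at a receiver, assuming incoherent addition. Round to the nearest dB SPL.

78 dB SPL

Apply inverse-square spreading to bring every level to the receiver, then sum 10^(L/10).
vacuum pump: 85 − 20·log₁₀(20.2/2.7) = 85 − 17.48 = 67.52 dB SPL.
conveyor drive: 81 − 20·log₁₀(48.6/4.6) = 81 − 20.48 = 60.52 dB SPL.
packaged HVAC unit: 80 − 20·log₁₀(28.9/4.7) = 80 − 15.78 = 64.22 dB SPL.
CNC lathe: 84 − 20·log₁₀(3.2/1.5) = 84 − 6.58 = 77.42 dB SPL.
Σ 10^(L/10) = 6.462e+07 → L_total = 10·log₁₀(6.462e+07) = 78.10 dB SPL.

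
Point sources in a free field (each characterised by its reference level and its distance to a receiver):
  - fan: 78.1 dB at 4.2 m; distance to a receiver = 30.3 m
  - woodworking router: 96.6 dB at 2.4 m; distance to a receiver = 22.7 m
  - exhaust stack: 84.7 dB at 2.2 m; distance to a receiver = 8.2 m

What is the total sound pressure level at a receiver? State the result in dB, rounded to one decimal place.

78.7 dB

Apply inverse-square spreading to bring every level to the receiver, then sum 10^(L/10).
fan: 78.1 − 20·log₁₀(30.3/4.2) = 78.1 − 17.16 = 60.94 dB.
woodworking router: 96.6 − 20·log₁₀(22.7/2.4) = 96.6 − 19.52 = 77.08 dB.
exhaust stack: 84.7 − 20·log₁₀(8.2/2.2) = 84.7 − 11.43 = 73.27 dB.
Σ 10^(L/10) = 7.358e+07 → L_total = 10·log₁₀(7.358e+07) = 78.67 dB.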